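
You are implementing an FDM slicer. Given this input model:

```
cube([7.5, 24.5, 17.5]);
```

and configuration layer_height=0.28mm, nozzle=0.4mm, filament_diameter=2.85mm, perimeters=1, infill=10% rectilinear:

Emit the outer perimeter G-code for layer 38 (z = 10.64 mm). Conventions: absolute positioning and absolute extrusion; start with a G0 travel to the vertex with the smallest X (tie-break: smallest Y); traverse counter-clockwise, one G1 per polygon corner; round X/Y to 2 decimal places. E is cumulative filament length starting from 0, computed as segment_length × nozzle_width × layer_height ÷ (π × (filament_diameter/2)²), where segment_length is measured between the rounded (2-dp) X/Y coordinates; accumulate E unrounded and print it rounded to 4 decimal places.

At z = 10.64 mm: the cube (footprint 7.5×24.5) is included at this height. The outline is a single polygon with 4 vertices. Extrusion per mm of travel: 0.4 × 0.28 / (π × 1.425²) = 0.017557. Accumulating E over each segment gives final E = 1.1236.

G0 X0.00 Y0.00 Z10.64
G1 X7.50 Y0.00 E0.1317
G1 X7.50 Y24.50 E0.5618
G1 X0.00 Y24.50 E0.6935
G1 X0.00 Y0.00 E1.1236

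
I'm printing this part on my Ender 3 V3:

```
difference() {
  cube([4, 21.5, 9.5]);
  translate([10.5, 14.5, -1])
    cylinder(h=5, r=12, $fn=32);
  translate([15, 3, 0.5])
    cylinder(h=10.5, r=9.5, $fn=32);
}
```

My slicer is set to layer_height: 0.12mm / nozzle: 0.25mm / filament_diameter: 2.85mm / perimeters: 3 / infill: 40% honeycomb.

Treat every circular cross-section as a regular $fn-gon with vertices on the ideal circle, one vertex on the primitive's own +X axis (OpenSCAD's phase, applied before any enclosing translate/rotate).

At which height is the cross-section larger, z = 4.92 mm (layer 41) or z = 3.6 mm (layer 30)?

layer 41 (z = 4.92 mm)

Layer 41 (z = 4.92): the cube is present — its section is the full 4×21.5 rectangle (area 86.00 mm²); the cylinder at (10.5, 14.5) does not reach this height (z outside [-1, 4]); the r=9.5 cylinder at (15, 3) contributes a regular 32-gon of circumradius 9.5 (area = (32/2)·9.500²·sin(360°/32) = 281.71 mm²); After the difference (first − rest): starting from the 4×21.5 cube (86.00 mm²), the r=9.5 cylinder at (15, 3) misses the remaining region (no effect) — area = 86.00 mm². So its area = 86.00 mm². Layer 30 (z = 3.6): the cube (footprint 4×21.5) is included at this height (area 86.00 mm²); the cylinder at (10.5, 14.5): section is a regular 32-gon, circumradius r=12 (area = (32/2)·12.000²·sin(360°/32) = 449.49 mm²); the r=9.5 cylinder at (15, 3) contributes a regular 32-gon of circumradius 9.5 (area = (32/2)·9.500²·sin(360°/32) = 281.71 mm²); Taking the first minus the rest: starting from the 4×21.5 cube (86.00 mm²), the r=12 cylinder at (10.5, 14.5) partially overlaps it — only the 60.52 mm² overlap (of its 449.49 mm²) is removed, clipping the outline; the r=9.5 cylinder at (15, 3) misses the remaining region (no effect) — area = 25.48 mm². So its area = 25.48 mm². Layer 41 is larger (86.00 vs 25.48 mm²).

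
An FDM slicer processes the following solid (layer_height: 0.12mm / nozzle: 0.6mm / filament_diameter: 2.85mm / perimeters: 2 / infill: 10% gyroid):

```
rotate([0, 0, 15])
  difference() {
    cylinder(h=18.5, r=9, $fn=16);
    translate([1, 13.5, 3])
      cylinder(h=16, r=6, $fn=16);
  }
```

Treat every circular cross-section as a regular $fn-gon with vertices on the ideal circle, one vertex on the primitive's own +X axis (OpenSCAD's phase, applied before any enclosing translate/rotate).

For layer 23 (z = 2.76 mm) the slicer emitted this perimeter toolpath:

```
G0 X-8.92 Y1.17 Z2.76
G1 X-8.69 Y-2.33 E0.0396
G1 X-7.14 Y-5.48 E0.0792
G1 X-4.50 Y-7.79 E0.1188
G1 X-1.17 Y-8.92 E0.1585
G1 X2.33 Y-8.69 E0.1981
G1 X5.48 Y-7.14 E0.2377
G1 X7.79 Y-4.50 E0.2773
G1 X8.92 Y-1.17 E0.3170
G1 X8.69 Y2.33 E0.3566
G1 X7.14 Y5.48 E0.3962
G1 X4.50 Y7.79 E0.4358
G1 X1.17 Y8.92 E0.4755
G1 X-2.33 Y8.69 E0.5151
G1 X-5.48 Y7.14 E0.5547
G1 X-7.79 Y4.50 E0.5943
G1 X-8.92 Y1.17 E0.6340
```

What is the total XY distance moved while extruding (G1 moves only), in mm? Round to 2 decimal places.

Sum the Euclidean lengths of each G1 segment: total = 56.17 mm.

56.17 mm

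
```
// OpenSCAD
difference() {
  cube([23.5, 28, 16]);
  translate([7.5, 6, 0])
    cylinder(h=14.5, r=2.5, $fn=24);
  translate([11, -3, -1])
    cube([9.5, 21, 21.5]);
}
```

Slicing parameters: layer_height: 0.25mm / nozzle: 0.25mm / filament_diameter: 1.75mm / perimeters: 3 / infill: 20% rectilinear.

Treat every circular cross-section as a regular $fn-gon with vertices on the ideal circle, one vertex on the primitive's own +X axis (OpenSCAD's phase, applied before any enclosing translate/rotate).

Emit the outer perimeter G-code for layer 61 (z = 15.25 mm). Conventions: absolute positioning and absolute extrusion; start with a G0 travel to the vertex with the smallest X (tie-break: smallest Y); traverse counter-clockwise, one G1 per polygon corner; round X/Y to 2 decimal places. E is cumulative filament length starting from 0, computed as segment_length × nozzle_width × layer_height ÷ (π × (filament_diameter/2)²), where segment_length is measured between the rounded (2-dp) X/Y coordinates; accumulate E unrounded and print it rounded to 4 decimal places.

G0 X0.00 Y0.00 Z15.25
G1 X11.00 Y0.00 E0.2858
G1 X11.00 Y18.00 E0.7535
G1 X20.50 Y18.00 E1.0004
G1 X20.50 Y0.00 E1.4681
G1 X23.50 Y0.00 E1.5461
G1 X23.50 Y28.00 E2.2736
G1 X0.00 Y28.00 E2.8843
G1 X0.00 Y0.00 E3.6118

At z = 15.25 mm: the cube is present — its section is the full 23.5×28 rectangle; the cylinder at (7.5, 6) does not reach this height (z outside [0, 14.5]); the 9.5×21 cube at (11, -3) contributes its full rectangle; After the difference (first − rest): starting from the 23.5×28 cube, the 9.5×21 cube at (11, -3) partially overlaps it — only the 171.00 mm² overlap (of its 199.50 mm²) is removed, clipping the outline — 1 connected region. The outline is a single polygon with 8 vertices. Extrusion per mm of travel: 0.25 × 0.25 / (π × 0.875²) = 0.025984. Accumulating E over each segment gives final E = 3.6118.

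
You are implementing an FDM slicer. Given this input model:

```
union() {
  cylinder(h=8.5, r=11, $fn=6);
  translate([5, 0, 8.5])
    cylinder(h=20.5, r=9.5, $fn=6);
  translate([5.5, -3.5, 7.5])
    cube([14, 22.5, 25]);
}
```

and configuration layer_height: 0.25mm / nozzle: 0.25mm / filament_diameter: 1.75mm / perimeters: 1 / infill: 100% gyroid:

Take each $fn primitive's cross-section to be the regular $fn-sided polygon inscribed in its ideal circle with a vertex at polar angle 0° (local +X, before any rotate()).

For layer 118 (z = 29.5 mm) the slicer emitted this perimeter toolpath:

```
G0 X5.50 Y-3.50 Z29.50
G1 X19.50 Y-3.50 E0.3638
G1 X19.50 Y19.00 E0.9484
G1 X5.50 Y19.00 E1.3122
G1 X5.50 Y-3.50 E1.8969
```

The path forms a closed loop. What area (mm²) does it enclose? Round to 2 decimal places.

315.00 mm²

Apply the shoelace formula to the sequence of (X, Y) vertices; enclosed area = 315.00 mm².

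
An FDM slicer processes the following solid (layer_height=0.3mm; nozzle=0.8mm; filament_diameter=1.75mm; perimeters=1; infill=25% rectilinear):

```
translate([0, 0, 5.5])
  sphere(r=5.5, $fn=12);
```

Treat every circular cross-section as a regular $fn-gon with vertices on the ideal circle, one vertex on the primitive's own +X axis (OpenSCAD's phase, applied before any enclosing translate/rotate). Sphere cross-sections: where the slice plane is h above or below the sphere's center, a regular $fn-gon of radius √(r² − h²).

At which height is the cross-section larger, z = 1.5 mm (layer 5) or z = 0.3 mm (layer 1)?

layer 5 (z = 1.5 mm)

Layer 5 (z = 1.5): the r=5.5 sphere slices to a regular 12-gon of circumradius 3.775 (√(r²−h²) with h=4 from center) (area = (12/2)·3.775²·sin(360°/12) = 42.75 mm²). So its area = 42.75 mm². Layer 1 (z = 0.3): the r=5.5 sphere slices to a regular 12-gon of circumradius 1.792 (√(r²−h²) with h=5.2 from center) (area = (12/2)·1.792²·sin(360°/12) = 9.63 mm²). So its area = 9.63 mm². Layer 5 is larger (42.75 vs 9.63 mm²).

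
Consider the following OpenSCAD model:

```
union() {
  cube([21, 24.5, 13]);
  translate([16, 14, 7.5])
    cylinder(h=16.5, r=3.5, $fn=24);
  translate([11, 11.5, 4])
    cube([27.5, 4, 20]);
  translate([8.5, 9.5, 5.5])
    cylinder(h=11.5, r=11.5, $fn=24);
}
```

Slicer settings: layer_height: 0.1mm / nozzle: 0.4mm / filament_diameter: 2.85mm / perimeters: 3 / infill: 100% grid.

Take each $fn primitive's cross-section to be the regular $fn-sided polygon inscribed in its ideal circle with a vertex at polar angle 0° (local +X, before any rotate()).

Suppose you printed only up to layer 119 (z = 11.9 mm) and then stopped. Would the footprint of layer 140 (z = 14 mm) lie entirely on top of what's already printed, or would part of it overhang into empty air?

Compare the two slices. At z = 11.9: the cube is present — its section is the full 21×24.5 rectangle (area 514.50 mm²); the cylinder at (16, 14): section is a regular 24-gon, circumradius r=3.5 (area = (24/2)·3.500²·sin(360°/24) = 38.05 mm²); the cube at (11, 11.5) is present — its section is the full 27.5×4 rectangle (area 110.00 mm²); the cylinder at (8.5, 9.5): section is a regular 24-gon, circumradius r=11.5 (area = (24/2)·11.500²·sin(360°/24) = 410.75 mm²); Merging all regions: the regions partially overlap — summed areas 1073.29 mm² minus the doubly-counted overlap 441.29 mm² gives 632.00 mm² — area = 632.00 mm². At z = 14: the cube is absent (z outside [0, 13]); the cylinder at (16, 14): section is a regular 24-gon, circumradius r=3.5 (area = (24/2)·3.500²·sin(360°/24) = 38.05 mm²); the cube at (11, 11.5) (footprint 27.5×4) is included at this height (area 110.00 mm²); the r=11.5 cylinder at (8.5, 9.5) contributes a regular 24-gon of circumradius 11.5 (area = (24/2)·11.500²·sin(360°/24) = 410.75 mm²); Taking the union: the regions partially overlap — summed areas 558.79 mm² minus the doubly-counted overlap 69.14 mm² gives 489.65 mm² — area = 489.65 mm². Checking containment: the cross-section at z = 14 is a subset of the cross-section at z = 11.9.

entirely on top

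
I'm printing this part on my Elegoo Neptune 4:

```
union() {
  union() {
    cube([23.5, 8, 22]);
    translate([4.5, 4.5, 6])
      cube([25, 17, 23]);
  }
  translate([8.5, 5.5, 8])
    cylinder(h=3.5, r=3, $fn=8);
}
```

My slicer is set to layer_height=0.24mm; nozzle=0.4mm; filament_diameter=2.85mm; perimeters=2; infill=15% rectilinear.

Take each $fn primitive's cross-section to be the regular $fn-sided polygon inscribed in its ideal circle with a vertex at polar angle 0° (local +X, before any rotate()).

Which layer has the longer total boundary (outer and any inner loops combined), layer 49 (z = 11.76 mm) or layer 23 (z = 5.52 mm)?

layer 49 (z = 11.76 mm)

Layer 49 (z = 11.76): the cube (footprint 23.5×8) is included at this height (perimeter 63.00 mm); the cube at (4.5, 4.5) is present — its section is the full 25×17 rectangle (perimeter 84.00 mm); Taking the union: the regions partially overlap (shared area 66.50 mm²), so the edge portions inside another operand are dropped and the merged outline is re-measured after clipping — boundary = 102.00 mm; the cylinder at (8.5, 5.5) is absent (z outside [8, 11.5]); Combining (union): only the result so far is present, so the union is just that shape — boundary = 102.00 mm. So its perimeter = 102.00 mm. Layer 23 (z = 5.52): the cube is present — its section is the full 23.5×8 rectangle (perimeter 63.00 mm); the cube at (4.5, 4.5) is absent (z outside [6, 29]); Merging all regions: only the 23.5×8 cube is present, so the union is just that shape — boundary = 63.00 mm; the cylinder at (8.5, 5.5) is not intersected at this z (z outside [8, 11.5]); Merging all regions: only the result so far is present, so the union is just that shape — boundary = 63.00 mm. So its perimeter = 63.00 mm. Layer 49 is larger (102.00 vs 63.00 mm).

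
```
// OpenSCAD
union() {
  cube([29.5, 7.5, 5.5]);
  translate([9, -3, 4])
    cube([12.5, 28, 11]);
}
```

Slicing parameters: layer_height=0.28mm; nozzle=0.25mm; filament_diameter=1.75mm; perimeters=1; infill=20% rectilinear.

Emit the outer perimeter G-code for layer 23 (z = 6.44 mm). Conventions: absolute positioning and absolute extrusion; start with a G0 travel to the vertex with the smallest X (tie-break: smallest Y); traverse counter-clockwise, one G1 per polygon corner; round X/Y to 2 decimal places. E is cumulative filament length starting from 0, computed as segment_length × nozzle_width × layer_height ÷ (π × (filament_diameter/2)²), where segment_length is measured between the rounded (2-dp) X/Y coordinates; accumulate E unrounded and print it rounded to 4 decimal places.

At z = 6.44 mm: the cube is absent (z outside [0, 5.5]); the cube at (9, -3) (footprint 12.5×28) is included at this height; Merging all regions: only the 12.5×28 cube at (9, -3) is present, so the union is just that shape — 1 connected region. The outline is a single polygon with 4 vertices. Extrusion per mm of travel: 0.25 × 0.28 / (π × 0.875²) = 0.029103. Accumulating E over each segment gives final E = 2.3573.

G0 X9.00 Y-3.00 Z6.44
G1 X21.50 Y-3.00 E0.3638
G1 X21.50 Y25.00 E1.1787
G1 X9.00 Y25.00 E1.5424
G1 X9.00 Y-3.00 E2.3573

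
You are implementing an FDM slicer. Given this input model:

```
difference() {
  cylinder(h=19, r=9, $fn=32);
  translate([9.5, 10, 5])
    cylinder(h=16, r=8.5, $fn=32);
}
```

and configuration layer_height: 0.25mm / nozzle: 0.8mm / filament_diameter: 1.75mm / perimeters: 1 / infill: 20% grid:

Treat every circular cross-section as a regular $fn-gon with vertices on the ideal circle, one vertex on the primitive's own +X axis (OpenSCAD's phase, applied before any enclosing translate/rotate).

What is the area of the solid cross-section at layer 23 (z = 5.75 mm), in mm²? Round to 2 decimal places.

226.26 mm²

At z = 5.75 mm: the r=9 cylinder gives a regular 32-gon of circumradius 9 (constant along its height) (area = (32/2)·9.000²·sin(360°/32) = 252.84 mm²); the r=8.5 cylinder at (9.5, 10) gives a regular 32-gon of circumradius 8.5 (constant along its height) (area = (32/2)·8.500²·sin(360°/32) = 225.52 mm²); Taking the first minus the rest: starting from the r=9 cylinder (252.84 mm²), the r=8.5 cylinder at (9.5, 10) partially overlaps it — only the 26.58 mm² overlap (of its 225.52 mm²) is removed, clipping the outline — area = 226.26 mm². Overall, the cross-section is a single solid region. Net area = 226.26 mm².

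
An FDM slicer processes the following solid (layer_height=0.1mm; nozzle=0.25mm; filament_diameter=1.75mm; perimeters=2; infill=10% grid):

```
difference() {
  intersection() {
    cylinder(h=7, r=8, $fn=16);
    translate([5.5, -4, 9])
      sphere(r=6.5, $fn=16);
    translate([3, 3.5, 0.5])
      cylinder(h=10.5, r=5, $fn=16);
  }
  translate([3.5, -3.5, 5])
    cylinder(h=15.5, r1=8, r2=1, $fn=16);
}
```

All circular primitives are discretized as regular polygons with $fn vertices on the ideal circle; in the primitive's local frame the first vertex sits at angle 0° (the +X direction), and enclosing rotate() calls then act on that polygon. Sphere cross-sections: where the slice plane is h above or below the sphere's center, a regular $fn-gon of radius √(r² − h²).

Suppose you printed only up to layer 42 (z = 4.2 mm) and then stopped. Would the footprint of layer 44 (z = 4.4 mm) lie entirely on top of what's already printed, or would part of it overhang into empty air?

part overhangs

Compare the two slices. At z = 4.2: the r=8 cylinder contributes a regular 16-gon of circumradius 8 (area = (16/2)·8.000²·sin(360°/16) = 195.93 mm²); the r=6.5 sphere at (5.5, -4) slices to a regular 16-gon of circumradius 4.383 (√(r²−h²) with h=4.8 from center) (area = (16/2)·4.383²·sin(360°/16) = 58.81 mm²); the cylinder at (3, 3.5): section is a regular 16-gon, circumradius r=5 (area = (16/2)·5.000²·sin(360°/16) = 76.54 mm²); After intersecting: the r=6.5 sphere at (5.5, -4) partially overlaps the r=8 cylinder; clipping to the common part keeps 35.30 mm²; the r=5 cylinder at (3, 3.5) partially overlaps the running intersection; clipping to the common part keeps 4.43 mm² — area = 4.43 mm²; the cone at (3.5, -3.5) is not intersected at this z (z outside [5, 20.5]); Taking the first minus the rest: none of the subtracted shapes is present at this height, so that combined region is unchanged — area = 4.43 mm². At z = 4.4: the r=8 cylinder contributes a regular 16-gon of circumradius 8 (area = (16/2)·8.000²·sin(360°/16) = 195.93 mm²); the r=6.5 sphere at (5.5, -4) contributes a regular 16-gon of circumradius √(6.5²−4.6²) = 4.592 (area = (16/2)·4.592²·sin(360°/16) = 64.57 mm²); the cylinder at (3, 3.5): section is a regular 16-gon, circumradius r=5 (area = (16/2)·5.000²·sin(360°/16) = 76.54 mm²); Keeping only the common overlap: the r=6.5 sphere at (5.5, -4) partially overlaps the r=8 cylinder; clipping to the common part keeps 38.10 mm²; the r=5 cylinder at (3, 3.5) partially overlaps the running intersection; clipping to the common part keeps 5.53 mm² — area = 5.53 mm²; the cone at (3.5, -3.5) is not intersected at this z (z outside [5, 20.5]); Taking the first minus the rest: none of the subtracted shapes is present at this height, so the result so far is unchanged — area = 5.53 mm². Checking containment: at z = 4.4 the cross-section extends beyond the z = 4.2 cross-section by about 1.09 mm².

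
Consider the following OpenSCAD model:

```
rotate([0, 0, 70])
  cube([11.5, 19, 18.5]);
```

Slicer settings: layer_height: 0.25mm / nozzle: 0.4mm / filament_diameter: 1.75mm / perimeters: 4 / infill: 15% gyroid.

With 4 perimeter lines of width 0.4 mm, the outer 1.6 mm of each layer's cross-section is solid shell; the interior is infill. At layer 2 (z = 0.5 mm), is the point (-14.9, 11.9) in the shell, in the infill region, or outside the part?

At z = 0.5 mm: the 11.5×19 cube contributes its full rectangle; (whole slice rotated 70° about Z — lengths, areas and connectivity unchanged). Overall, the cross-section is a single solid region. Undo the 70° rotation: the query point maps to (6.086, 18.071) in the un-rotated model frame. The nearest boundary edge runs (11.50, 19.00)→(0.00, 19.00); distance from the point to it = 0.93 mm. The point is inside the cross-section, 0.93 mm from the nearest boundary — within the 1.6 mm shell band (4 × 0.4).

shell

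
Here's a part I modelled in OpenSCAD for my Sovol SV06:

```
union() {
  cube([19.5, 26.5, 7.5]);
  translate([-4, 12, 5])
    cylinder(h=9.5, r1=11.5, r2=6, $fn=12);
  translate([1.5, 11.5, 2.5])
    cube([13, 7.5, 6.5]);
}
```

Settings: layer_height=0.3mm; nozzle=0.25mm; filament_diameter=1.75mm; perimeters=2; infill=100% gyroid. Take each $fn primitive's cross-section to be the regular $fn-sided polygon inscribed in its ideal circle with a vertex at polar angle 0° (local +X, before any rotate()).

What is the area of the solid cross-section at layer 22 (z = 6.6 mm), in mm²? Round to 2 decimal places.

At z = 6.6 mm: the cube is present — its section is the full 19.5×26.5 rectangle (area 516.75 mm²); the cone at (-4, 12) (r1=11.5→r2=6) has section circumradius 10.574 here — a regular 12-gon (area = (12/2)·10.574²·sin(360°/12) = 335.41 mm²); the cube at (1.5, 11.5) (footprint 13×7.5) is included at this height (area 97.50 mm²); Taking the union: the regions partially overlap — summed areas 949.66 mm² minus the doubly-counted overlap 184.90 mm² gives 764.76 mm² — area = 764.76 mm². Overall, the cross-section is a single solid region. Net area = 764.76 mm².

764.76 mm²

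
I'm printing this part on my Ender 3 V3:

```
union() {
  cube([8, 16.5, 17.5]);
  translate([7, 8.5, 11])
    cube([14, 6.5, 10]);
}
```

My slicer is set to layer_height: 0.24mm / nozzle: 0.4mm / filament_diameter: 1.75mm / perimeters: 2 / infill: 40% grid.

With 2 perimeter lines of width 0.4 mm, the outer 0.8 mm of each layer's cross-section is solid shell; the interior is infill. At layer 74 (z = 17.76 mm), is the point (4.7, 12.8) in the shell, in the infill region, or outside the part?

At z = 17.76 mm: the cube is absent (z outside [0, 17.5]); the cube at (7, 8.5) (footprint 14×6.5) is included at this height; Taking the union: only the 14×6.5 cube at (7, 8.5) is present, so the union is just that shape — 1 connected region. Overall, the cross-section is a single solid region. The nearest boundary edge runs (7.00, 15.00)→(7.00, 8.50); distance from the point to it = 2.30 mm. The point is not inside any of the regions above, so it lies outside the cross-section (2.30 mm from the nearest boundary).

outside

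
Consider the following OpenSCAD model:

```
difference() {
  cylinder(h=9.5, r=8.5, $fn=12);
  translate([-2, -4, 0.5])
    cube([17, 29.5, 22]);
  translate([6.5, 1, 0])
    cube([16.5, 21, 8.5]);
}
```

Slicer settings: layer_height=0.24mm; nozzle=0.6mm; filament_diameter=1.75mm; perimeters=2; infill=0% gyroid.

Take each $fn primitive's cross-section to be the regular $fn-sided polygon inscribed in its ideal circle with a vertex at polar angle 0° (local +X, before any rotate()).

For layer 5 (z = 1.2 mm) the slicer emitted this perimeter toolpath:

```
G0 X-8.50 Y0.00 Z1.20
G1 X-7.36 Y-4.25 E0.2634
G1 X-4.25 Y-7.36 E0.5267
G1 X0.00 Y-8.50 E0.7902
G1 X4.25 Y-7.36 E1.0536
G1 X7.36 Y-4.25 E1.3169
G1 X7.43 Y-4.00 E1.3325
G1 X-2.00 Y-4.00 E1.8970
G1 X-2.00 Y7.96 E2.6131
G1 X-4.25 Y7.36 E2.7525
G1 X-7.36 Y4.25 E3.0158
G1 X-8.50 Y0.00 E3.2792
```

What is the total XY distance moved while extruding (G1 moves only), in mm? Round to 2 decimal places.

Sum the Euclidean lengths of each G1 segment: total = 54.77 mm.

54.77 mm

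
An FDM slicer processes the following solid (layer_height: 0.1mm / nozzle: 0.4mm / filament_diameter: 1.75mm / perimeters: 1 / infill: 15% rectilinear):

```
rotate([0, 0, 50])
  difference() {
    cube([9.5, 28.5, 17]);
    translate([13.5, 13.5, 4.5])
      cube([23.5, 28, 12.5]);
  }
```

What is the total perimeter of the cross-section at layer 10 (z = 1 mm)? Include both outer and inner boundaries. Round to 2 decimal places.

76.00 mm

At z = 1 mm: the cube (footprint 9.5×28.5) is included at this height (perimeter 76.00 mm); the cube at (13.5, 13.5) is not intersected at this z (z outside [4.5, 17]); Subtracting the remaining from the first: none of the subtracted shapes is present at this height, so the 9.5×28.5 cube is unchanged — boundary = 76.00 mm; (whole slice rotated 50° about Z — lengths, areas and connectivity unchanged). Overall, the cross-section is a single solid region. Total boundary length (outer) = 76.00 mm.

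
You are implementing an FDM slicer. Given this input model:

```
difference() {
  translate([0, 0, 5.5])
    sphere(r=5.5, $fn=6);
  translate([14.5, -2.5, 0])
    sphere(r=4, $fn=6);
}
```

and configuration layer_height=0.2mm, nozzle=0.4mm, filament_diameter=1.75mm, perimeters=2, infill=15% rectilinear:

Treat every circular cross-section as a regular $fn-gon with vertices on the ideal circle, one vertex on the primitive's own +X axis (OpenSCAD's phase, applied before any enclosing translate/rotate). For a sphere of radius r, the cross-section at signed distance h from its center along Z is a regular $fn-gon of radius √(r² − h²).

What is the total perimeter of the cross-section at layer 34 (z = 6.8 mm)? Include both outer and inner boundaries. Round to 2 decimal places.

At z = 6.8 mm: the r=5.5 sphere contributes a regular 6-gon of circumradius √(5.5²−1.3²) = 5.344 (perimeter = 2·6·5.344·sin(180°/6) = 32.06 mm); the sphere at (14.5, -2.5) is absent (|z−center|=6.800 > r=4); Subtracting the remaining from the first: none of the subtracted shapes is present at this height, so the r=5.5 sphere is unchanged — boundary = 32.06 mm. Overall, the cross-section is a single solid region. Total boundary length (outer) = 32.06 mm.

32.06 mm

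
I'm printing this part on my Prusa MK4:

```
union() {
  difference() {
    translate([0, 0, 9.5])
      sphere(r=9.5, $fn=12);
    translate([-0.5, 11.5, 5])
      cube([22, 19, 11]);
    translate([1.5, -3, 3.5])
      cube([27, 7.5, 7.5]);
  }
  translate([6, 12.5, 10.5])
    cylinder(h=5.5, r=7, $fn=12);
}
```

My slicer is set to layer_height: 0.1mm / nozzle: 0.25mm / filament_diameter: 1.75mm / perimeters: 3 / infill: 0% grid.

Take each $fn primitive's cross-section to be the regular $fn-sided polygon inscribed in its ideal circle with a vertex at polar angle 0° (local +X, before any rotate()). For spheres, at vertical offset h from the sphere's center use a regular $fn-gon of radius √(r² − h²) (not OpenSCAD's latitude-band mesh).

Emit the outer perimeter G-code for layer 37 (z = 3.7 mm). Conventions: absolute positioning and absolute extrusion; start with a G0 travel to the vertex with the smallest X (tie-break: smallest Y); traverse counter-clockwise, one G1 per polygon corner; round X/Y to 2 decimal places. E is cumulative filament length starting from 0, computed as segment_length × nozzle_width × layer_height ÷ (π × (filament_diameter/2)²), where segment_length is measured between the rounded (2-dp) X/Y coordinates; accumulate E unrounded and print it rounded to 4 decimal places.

G0 X-7.52 Y0.00 Z3.70
G1 X-6.52 Y-3.76 E0.0404
G1 X-3.76 Y-6.52 E0.0810
G1 X0.00 Y-7.52 E0.1214
G1 X3.76 Y-6.52 E0.1619
G1 X6.52 Y-3.76 E0.2025
G1 X6.72 Y-3.00 E0.2106
G1 X1.50 Y-3.00 E0.2649
G1 X1.50 Y4.50 E0.3428
G1 X5.78 Y4.50 E0.3873
G1 X3.76 Y6.52 E0.4170
G1 X0.00 Y7.52 E0.4575
G1 X-3.76 Y6.52 E0.4979
G1 X-6.52 Y3.76 E0.5385
G1 X-7.52 Y0.00 E0.5789

At z = 3.7 mm: the sphere: section is a regular 12-gon, circumradius = √(r²−h²) = √(9.5²−5.8²) = 7.524; the cube at (-0.5, 11.5) is absent (z outside [5, 16]); the cube at (1.5, -3) is present — its section is the full 27×7.5 rectangle; Taking the first minus the rest: starting from the r=9.5 sphere, the 27×7.5 cube at (1.5, -3) partially overlaps it — only the 41.06 mm² overlap (of its 202.50 mm²) is removed, clipping the outline — 1 connected region; the cylinder at (6, 12.5) is not intersected at this z (z outside [10.5, 16]); Merging all regions: only that combined region is present, so the union is just that shape — 1 connected region. The outline is a single polygon with 14 vertices. Extrusion per mm of travel: 0.25 × 0.1 / (π × 0.875²) = 0.010394. Accumulating E over each segment gives final E = 0.5789.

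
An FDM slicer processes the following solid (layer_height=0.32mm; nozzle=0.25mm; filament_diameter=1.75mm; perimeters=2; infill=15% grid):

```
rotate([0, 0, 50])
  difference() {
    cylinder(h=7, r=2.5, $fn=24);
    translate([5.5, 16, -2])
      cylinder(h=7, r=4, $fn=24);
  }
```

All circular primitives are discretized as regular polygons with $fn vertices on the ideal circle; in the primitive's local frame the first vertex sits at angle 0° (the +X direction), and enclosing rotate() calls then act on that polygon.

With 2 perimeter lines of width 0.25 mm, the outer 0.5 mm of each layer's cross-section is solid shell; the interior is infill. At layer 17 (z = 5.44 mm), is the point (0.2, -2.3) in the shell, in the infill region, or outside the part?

shell

At z = 5.44 mm: the r=2.5 cylinder gives a regular 24-gon of circumradius 2.5 (constant along its height); the cylinder at (5.5, 16) is absent (z outside [-2, 5]); Taking the first minus the rest: none of the subtracted shapes is present at this height, so the r=2.5 cylinder is unchanged — 1 connected region; (whole slice rotated 50° about Z — lengths, areas and connectivity unchanged). Overall, the cross-section is a single solid region. Undo the 50° rotation: the query point maps to (-1.633, -1.632) in the un-rotated model frame. The nearest boundary edge runs (-2.17, -1.25)→(-1.77, -1.77); distance from the point to it = 0.19 mm. The point is inside the cross-section, 0.19 mm from the nearest boundary — within the 0.5 mm shell band (2 × 0.25).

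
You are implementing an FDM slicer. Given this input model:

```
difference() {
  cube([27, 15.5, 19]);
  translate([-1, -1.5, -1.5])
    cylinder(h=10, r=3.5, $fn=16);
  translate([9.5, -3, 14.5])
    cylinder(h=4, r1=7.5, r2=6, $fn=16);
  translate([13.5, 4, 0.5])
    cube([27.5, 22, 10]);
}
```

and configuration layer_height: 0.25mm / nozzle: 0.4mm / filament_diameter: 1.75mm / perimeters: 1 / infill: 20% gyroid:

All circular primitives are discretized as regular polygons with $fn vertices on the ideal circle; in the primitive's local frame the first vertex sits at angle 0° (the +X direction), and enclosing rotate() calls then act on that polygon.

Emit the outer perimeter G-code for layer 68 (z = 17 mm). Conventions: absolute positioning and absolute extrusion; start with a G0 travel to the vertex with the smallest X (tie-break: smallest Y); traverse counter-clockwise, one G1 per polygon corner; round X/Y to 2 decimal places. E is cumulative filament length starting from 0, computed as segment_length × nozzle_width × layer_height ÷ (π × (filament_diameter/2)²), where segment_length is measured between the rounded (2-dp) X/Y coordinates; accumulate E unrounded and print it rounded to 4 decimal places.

G0 X0.00 Y0.00 Z17.00
G1 X3.76 Y0.00 E0.1563
G1 X4.86 Y1.64 E0.2384
G1 X6.99 Y3.06 E0.3449
G1 X9.50 Y3.56 E0.4513
G1 X12.01 Y3.06 E0.5577
G1 X14.14 Y1.64 E0.6641
G1 X15.24 Y0.00 E0.7462
G1 X27.00 Y0.00 E1.2351
G1 X27.00 Y15.50 E1.8795
G1 X0.00 Y15.50 E3.0021
G1 X0.00 Y0.00 E3.6465

At z = 17 mm: the cube (footprint 27×15.5) is included at this height; the cylinder at (-1, -1.5) is not intersected at this z (z outside [-1.5, 8.5]); the cone at (9.5, -3): at t=0.625 of its height the radius interpolates to r₁+(r₂−r₁)t = 6.562, giving a regular 16-gon of that circumradius; the cube at (13.5, 4) is absent (z outside [0.5, 10.5]); Subtracting the remaining from the first: starting from the 27×15.5 cube, the cone at (9.5, -3) partially overlaps it — only the 28.45 mm² overlap (of its 131.85 mm²) is removed, clipping the outline — 1 connected region. The outline is a single polygon with 11 vertices. Extrusion per mm of travel: 0.4 × 0.25 / (π × 0.875²) = 0.041575. Accumulating E over each segment gives final E = 3.6465.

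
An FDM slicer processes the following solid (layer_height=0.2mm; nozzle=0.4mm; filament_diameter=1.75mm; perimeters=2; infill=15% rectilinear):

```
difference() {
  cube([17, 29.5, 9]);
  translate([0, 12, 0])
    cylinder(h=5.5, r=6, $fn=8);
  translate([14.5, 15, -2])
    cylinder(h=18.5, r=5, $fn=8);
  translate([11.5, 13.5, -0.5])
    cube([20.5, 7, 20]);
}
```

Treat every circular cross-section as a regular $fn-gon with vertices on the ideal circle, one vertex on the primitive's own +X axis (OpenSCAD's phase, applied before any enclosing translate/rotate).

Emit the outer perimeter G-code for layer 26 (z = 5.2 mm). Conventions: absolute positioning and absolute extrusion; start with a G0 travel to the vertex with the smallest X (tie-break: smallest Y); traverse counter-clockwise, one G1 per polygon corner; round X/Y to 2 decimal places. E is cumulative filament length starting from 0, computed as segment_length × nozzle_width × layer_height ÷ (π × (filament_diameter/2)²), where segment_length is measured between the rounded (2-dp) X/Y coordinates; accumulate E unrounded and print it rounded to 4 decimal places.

G0 X0.00 Y0.00 Z5.20
G1 X17.00 Y0.00 E0.5654
G1 X17.00 Y11.04 E0.9326
G1 X14.50 Y10.00 E1.0227
G1 X10.96 Y11.46 E1.1500
G1 X9.50 Y15.00 E1.2774
G1 X10.96 Y18.54 E1.4048
G1 X11.50 Y18.76 E1.4242
G1 X11.50 Y20.50 E1.4820
G1 X17.00 Y20.50 E1.6650
G1 X17.00 Y29.50 E1.9643
G1 X0.00 Y29.50 E2.5297
G1 X0.00 Y18.00 E2.9122
G1 X4.24 Y16.24 E3.0649
G1 X6.00 Y12.00 E3.2176
G1 X4.24 Y7.76 E3.3703
G1 X0.00 Y6.00 E3.5230
G1 X0.00 Y0.00 E3.7225

At z = 5.2 mm: the cube is present — its section is the full 17×29.5 rectangle; the r=6 cylinder at (0, 12) gives a regular 8-gon of circumradius 6 (constant along its height); the r=5 cylinder at (14.5, 15) gives a regular 8-gon of circumradius 5 (constant along its height); the 20.5×7 cube at (11.5, 13.5) contributes its full rectangle; After the difference (first − rest): starting from the 17×29.5 cube, the r=6 cylinder at (0, 12) partially overlaps it — only the 50.91 mm² overlap (of its 101.82 mm²) is removed, clipping the outline; the r=5 cylinder at (14.5, 15) partially overlaps it — only the 57.77 mm² overlap (of its 70.71 mm²) is removed, clipping the outline; the 20.5×7 cube at (11.5, 13.5) partially overlaps it — only the 5.91 mm² overlap (of its 143.50 mm²) is removed, clipping the outline — 1 connected region. The outline is a single polygon with 17 vertices. Extrusion per mm of travel: 0.4 × 0.2 / (π × 0.875²) = 0.033260. Accumulating E over each segment gives final E = 3.7225.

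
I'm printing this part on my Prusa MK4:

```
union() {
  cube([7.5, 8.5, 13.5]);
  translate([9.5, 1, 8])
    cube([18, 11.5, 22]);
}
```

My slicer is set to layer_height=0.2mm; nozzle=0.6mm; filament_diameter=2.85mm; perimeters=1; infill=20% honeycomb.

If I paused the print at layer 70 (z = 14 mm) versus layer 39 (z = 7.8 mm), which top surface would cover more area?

Layer 70 (z = 14): the cube is absent (z outside [0, 13.5]); the cube at (9.5, 1) is present — its section is the full 18×11.5 rectangle (area 207.00 mm²); Taking the union: only the 18×11.5 cube at (9.5, 1) is present, so the union is just that shape — area = 207.00 mm². So its area = 207.00 mm². Layer 39 (z = 7.8): the cube is present — its section is the full 7.5×8.5 rectangle (area 63.75 mm²); the cube at (9.5, 1) does not reach this height (z outside [8, 30]); Combining (union): only the 7.5×8.5 cube is present, so the union is just that shape — area = 63.75 mm². So its area = 63.75 mm². Layer 70 is larger (207.00 vs 63.75 mm²).

layer 70 (z = 14 mm)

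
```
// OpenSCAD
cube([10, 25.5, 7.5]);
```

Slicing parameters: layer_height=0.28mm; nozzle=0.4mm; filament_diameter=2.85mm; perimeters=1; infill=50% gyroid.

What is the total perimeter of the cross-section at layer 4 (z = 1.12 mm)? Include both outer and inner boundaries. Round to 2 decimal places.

71.00 mm

At z = 1.12 mm: the cube (footprint 10×25.5) is included at this height (perimeter 71.00 mm). Overall, the cross-section is a single solid region. Total boundary length (outer) = 71.00 mm.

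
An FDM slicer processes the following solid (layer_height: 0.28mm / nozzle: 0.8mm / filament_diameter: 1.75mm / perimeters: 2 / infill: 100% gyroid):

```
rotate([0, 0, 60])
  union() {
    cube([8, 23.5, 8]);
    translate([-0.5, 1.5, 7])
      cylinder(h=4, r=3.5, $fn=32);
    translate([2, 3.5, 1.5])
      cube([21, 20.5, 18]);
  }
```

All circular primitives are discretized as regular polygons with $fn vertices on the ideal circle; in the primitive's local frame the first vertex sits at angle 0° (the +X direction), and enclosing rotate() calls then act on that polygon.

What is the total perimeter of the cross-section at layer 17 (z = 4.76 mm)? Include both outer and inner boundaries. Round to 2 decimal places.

94.00 mm

At z = 4.76 mm: the cube (footprint 8×23.5) is included at this height (perimeter 63.00 mm); the cylinder at (-0.5, 1.5) is not intersected at this z (z outside [7, 11]); the cube at (2, 3.5) (footprint 21×20.5) is included at this height (perimeter 83.00 mm); Taking the union: the regions partially overlap (shared area 120.00 mm²), so the edge portions inside another operand are dropped and the merged outline is re-measured after clipping — boundary = 94.00 mm; (whole slice rotated 60° about Z — lengths, areas and connectivity unchanged). Overall, the cross-section is a single solid region. Total boundary length (outer) = 94.00 mm.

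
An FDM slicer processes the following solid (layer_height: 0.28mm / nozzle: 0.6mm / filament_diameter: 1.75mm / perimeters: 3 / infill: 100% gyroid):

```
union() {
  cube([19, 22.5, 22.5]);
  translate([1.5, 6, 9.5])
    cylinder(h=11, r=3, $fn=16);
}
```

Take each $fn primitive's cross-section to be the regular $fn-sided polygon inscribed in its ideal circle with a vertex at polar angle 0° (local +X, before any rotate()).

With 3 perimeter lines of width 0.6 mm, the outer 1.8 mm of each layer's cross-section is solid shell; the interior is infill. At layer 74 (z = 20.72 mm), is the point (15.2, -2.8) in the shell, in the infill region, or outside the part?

At z = 20.72 mm: the cube is present — its section is the full 19×22.5 rectangle; the cylinder at (1.5, 6) is absent (z outside [9.5, 20.5]); Combining (union): only the 19×22.5 cube is present, so the union is just that shape — 1 connected region. Overall, the cross-section is a single solid region. The nearest boundary edge runs (0.00, 0.00)→(19.00, 0.00); distance from the point to it = 2.80 mm. The point is not inside any of the regions above, so it lies outside the cross-section (2.80 mm from the nearest boundary).

outside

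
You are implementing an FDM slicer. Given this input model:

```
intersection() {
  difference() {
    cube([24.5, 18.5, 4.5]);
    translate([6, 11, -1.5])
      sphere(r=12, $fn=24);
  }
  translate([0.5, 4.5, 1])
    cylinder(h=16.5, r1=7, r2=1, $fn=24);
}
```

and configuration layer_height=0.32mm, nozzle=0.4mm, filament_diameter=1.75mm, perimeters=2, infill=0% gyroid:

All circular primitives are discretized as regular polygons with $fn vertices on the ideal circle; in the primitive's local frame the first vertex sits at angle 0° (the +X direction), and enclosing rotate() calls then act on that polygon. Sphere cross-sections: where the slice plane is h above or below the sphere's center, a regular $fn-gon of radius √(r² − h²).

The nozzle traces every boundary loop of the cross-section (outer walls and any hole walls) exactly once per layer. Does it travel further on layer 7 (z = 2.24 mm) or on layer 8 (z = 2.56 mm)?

layer 8 (z = 2.56 mm)

Layer 7 (z = 2.24): the cube is present — its section is the full 24.5×18.5 rectangle (perimeter 86.00 mm); the r=12 sphere at (6, 11) contributes a regular 24-gon of circumradius √(12²−3.74²) = 11.402 (perimeter = 2·24·11.402·sin(180°/24) = 71.44 mm); Taking the first minus the rest: starting from the 24.5×18.5 cube, the r=12 sphere at (6, 11) partially overlaps it — only the 287.76 mm² overlap (of its 403.80 mm²) is removed, clipping the outline — boundary = 74.78 mm; the cone at (0.5, 4.5) contributes a regular 24-gon of circumradius 6.549 (interpolated between r1=7 and r2=1 at t=0.075) (perimeter = 2·24·6.549·sin(180°/24) = 41.03 mm); After intersecting: the cone at (0.5, 4.5) partially overlaps the result so far; clipping to the common part keeps 1.90 mm² — boundary = 7.69 mm. So its perimeter = 7.69 mm. Layer 8 (z = 2.56): the 24.5×18.5 cube contributes its full rectangle (perimeter 86.00 mm); the r=12 sphere at (6, 11) contributes a regular 24-gon of circumradius √(12²−4.06²) = 11.292 (perimeter = 2·24·11.292·sin(180°/24) = 70.75 mm); Taking the first minus the rest: starting from the 24.5×18.5 cube, the r=12 sphere at (6, 11) partially overlaps it — only the 284.81 mm² overlap (of its 396.04 mm²) is removed, clipping the outline — boundary = 77.98 mm; the cone at (0.5, 4.5) (r1=7→r2=1) has section circumradius 6.433 here — a regular 24-gon (perimeter = 2·24·6.433·sin(180°/24) = 40.30 mm); Taking the intersection: the cone at (0.5, 4.5) partially overlaps the result so far; clipping to the common part keeps 2.30 mm² — boundary = 9.37 mm. So its perimeter = 9.37 mm. Layer 8 is larger (9.37 vs 7.69 mm).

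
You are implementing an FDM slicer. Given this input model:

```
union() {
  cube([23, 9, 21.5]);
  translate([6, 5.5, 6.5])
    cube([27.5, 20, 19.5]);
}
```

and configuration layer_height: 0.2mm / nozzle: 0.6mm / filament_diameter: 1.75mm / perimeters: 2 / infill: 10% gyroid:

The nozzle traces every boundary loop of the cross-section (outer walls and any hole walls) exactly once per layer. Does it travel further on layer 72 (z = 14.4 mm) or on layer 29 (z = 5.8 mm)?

layer 72 (z = 14.4 mm)

Layer 72 (z = 14.4): the cube is present — its section is the full 23×9 rectangle (perimeter 64.00 mm); the 27.5×20 cube at (6, 5.5) contributes its full rectangle (perimeter 95.00 mm); Merging all regions: the regions partially overlap (shared area 59.50 mm²), so the edge portions inside another operand are dropped and the merged outline is re-measured after clipping — boundary = 118.00 mm. So its perimeter = 118.00 mm. Layer 29 (z = 5.8): the cube (footprint 23×9) is included at this height (perimeter 64.00 mm); the cube at (6, 5.5) is not intersected at this z (z outside [6.5, 26]); Merging all regions: only the 23×9 cube is present, so the union is just that shape — boundary = 64.00 mm. So its perimeter = 64.00 mm. Layer 72 is larger (118.00 vs 64.00 mm).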